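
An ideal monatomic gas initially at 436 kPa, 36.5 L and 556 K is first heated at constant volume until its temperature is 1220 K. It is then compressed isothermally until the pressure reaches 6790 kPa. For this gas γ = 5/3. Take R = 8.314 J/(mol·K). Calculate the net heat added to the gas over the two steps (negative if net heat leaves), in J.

n = P₁V₁/(RT₁) = 436×36.5/(8.314×556) = 3.44 mol.
Step 1 — Isochoric: V stays 36.5 L; P/T = const ⇒ T₂ = 1220 K, P₂ = 957 kPa.
W = 0 (no volume change).
ΔU = nCvΔT = 3.44×12.5×(1220−556) = 28500 J.
Q = ΔU = 28500 J.
State after step 1: P = 957 kPa, V = 36.5 L, T = 1220 K.
Step 2 — Isothermal: T stays 1220 K; PV = const ⇒ V₂ = 5.14 L, P₂ = 6790 kPa.
ΔU = 0 (ideal gas, T constant).
W = nRT ln(V₂/V₁) = 3.44×8.314×1220×ln(0.141) = -68400 J.
Q = ΔU + W = -68400 J.
Net over both steps: W = -68400 J, Q = -39900 J, ΔU = 28500 J.

-39900 J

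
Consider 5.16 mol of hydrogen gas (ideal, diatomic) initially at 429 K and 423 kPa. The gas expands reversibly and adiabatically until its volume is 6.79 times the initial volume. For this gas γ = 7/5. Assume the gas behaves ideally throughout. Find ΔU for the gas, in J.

-24600 J

V₁ = nRT₁/P₁ = 5.16×8.314×429/423 = 43.5 L.
Adiabatic: TV^(γ−1) = const ⇒ T₂ = 429×(0.147)^0.400 = 199 K; PV^γ = const ⇒ P₂ = 29.0 kPa.
For an ideal gas ΔU = nCvΔT with Cv = (5/2)R = 20.8 J/(mol·K).
ΔU = 5.16×20.8×(199−429) = -24600 J.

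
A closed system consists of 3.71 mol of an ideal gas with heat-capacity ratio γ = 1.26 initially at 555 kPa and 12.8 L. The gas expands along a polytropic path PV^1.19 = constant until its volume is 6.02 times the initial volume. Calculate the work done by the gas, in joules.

10800 J

T₁ = P₁V₁/(nR) = 555×12.8/(3.71×8.314) = 230 K.
Polytropic n=1.19: T₂ = T₁(V₁/V₂)^(n−1) = 230×(0.166)^0.19 = 164 K; P₂ = P₁(V₁/V₂)^n = 65.6 kPa.
W = (P₁V₁−P₂V₂)/(n−1) = (555×12.8−65.6×77.1)/0.19 = 10800 J.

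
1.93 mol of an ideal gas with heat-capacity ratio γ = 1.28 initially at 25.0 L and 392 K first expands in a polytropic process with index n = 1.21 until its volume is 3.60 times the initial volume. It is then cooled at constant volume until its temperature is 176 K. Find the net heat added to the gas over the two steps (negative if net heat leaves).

P₁ = nRT₁/V₁ = 1.93×8.314×392/25.0 = 252 kPa.
Step 1 — Polytropic n=1.21: T₂ = T₁(V₁/V₂)^(n−1) = 392×(0.278)^0.21 = 300 K; P₂ = P₁(V₁/V₂)^n = 53.4 kPa.
W = (P₁V₁−P₂V₂)/(n−1) = (252×25.0−53.4×90.0)/0.21 = 7060 J.
ΔU = nCvΔT = 1.93×29.7×(300−392) = -5300 J.
Q = ΔU + W = 1770 J.
State after step 1: P = 53.4 kPa, V = 90.0 L, T = 300 K.
Step 2 — Isochoric: V stays 90.0 L; P/T = const ⇒ T₂ = 176 K, P₂ = 31.4 kPa.
W = 0 (no volume change).
ΔU = nCvΔT = 1.93×29.7×(176−300) = -7080 J.
Q = ΔU = -7080 J.
Net over both steps: W = 7060 J, Q = -5310 J, ΔU = -12400 J.

-5310 J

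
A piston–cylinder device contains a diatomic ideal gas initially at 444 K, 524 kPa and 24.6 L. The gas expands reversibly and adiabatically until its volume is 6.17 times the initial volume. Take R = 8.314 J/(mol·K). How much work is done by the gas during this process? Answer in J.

n = P₁V₁/(RT₁) = 524×24.6/(8.314×444) = 3.49 mol.
Adiabatic: TV^(γ−1) = const ⇒ T₂ = 444×(0.162)^0.400 = 214 K; PV^γ = const ⇒ P₂ = 41.0 kPa.
ΔU = nCvΔT = 3.49×20.8×(214−444) = -16700 J.
Q = 0 for an adiabatic process, so W = −ΔU = 16700 J.

16700 J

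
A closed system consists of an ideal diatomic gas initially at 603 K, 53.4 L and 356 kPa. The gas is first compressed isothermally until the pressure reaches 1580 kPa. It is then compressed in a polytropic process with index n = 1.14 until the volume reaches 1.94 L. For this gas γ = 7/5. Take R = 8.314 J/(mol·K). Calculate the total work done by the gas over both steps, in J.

-67900 J

n = P₁V₁/(RT₁) = 356×53.4/(8.314×603) = 3.79 mol.
Step 1 — Isothermal: T stays 603 K; PV = const ⇒ V₂ = 12.0 L, P₂ = 1580 kPa.
ΔU = 0 (ideal gas, T constant).
W = nRT ln(V₂/V₁) = 3.79×8.314×603×ln(0.225) = -28300 J.
Q = ΔU + W = -28300 J.
State after step 1: P = 1580 kPa, V = 12.0 L, T = 603 K.
Step 2 — Polytropic n=1.14: T₂ = T₁(V₁/V₂)^(n−1) = 603×(6.20)^0.14 = 779 K; P₂ = P₁(V₁/V₂)^n = 12700 kPa.
W = (P₁V₁−P₂V₂)/(n−1) = (1580×12.0−12700×1.94)/0.14 = -39500 J.
ΔU = nCvΔT = 3.79×20.8×(779−603) = 13800 J.
Q = ΔU + W = -25700 J.
Net over both steps: W = -67900 J, Q = -54000 J, ΔU = 13800 J.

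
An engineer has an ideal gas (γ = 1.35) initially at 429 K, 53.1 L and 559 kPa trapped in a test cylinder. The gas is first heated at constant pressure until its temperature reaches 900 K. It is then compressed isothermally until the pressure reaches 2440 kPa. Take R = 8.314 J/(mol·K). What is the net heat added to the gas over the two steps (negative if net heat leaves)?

33900 J

n = P₁V₁/(RT₁) = 559×53.1/(8.314×429) = 8.32 mol.
Step 1 — Isobaric: P stays 559 kPa; V/T = const ⇒ T₂ = 900 K, V₂ = 111 L.
W = PΔV = 559×(111−53.1) kPa·L = 32600 J.
ΔU = nCvΔT = 8.32×23.8×(900−429) = 93100 J.
Q = ΔU + W = nCpΔT = 126000 J.
State after step 1: P = 559 kPa, V = 111 L, T = 900 K.
Step 2 — Isothermal: T stays 900 K; PV = const ⇒ V₂ = 25.5 L, P₂ = 2440 kPa.
ΔU = 0 (ideal gas, T constant).
W = nRT ln(V₂/V₁) = 8.32×8.314×900×ln(0.229) = -91800 J.
Q = ΔU + W = -91800 J.
Net over both steps: W = -59200 J, Q = 33900 J, ΔU = 93100 J.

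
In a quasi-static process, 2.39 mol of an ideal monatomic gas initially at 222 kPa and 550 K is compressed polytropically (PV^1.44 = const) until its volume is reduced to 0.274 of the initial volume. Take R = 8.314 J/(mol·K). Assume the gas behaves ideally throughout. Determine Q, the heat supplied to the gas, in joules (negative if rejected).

V₁ = nRT₁/P₁ = 2.39×8.314×550/222 = 49.2 L.
Polytropic n=1.44: T₂ = T₁(V₁/V₂)^(n−1) = 550×(3.65)^0.44 = 972 K; P₂ = P₁(V₁/V₂)^n = 1430 kPa.
W = (P₁V₁−P₂V₂)/(n−1) = (222×49.2−1430×13.5)/0.44 = -19100 J.
ΔU = nCvΔT = 2.39×12.5×(972−550) = 12600 J.
Q = ΔU + W = -6480 J.

-6480 J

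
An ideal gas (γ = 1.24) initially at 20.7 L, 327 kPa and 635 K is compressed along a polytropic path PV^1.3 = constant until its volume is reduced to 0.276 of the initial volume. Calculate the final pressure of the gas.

Polytropic n=1.3: T₂ = T₁(V₁/V₂)^(n−1) = 635×(3.62)^0.30 = 934 K; P₂ = P₁(V₁/V₂)^n = 1740 kPa.

1740 kPa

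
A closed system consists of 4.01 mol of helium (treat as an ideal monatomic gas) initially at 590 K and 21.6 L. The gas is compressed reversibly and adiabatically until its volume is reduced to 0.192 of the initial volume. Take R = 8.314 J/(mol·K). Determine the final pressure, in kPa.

P₁ = nRT₁/V₁ = 4.01×8.314×590/21.6 = 911 kPa.
Adiabatic: TV^(γ−1) = const ⇒ T₂ = 590×(5.21)^0.667 = 1770 K; PV^γ = const ⇒ P₂ = 14300 kPa.

14300 kPa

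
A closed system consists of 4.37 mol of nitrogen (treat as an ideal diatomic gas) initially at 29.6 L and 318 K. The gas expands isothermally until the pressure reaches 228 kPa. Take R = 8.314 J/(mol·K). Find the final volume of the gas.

50.7 L

P₁ = nRT₁/V₁ = 4.37×8.314×318/29.6 = 390 kPa.
Isothermal: T stays 318 K; PV = const ⇒ V₂ = 50.7 L, P₂ = 228 kPa.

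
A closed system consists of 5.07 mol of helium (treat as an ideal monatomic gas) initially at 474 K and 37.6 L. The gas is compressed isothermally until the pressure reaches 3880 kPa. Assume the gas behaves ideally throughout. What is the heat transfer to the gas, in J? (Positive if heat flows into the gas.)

P₁ = nRT₁/V₁ = 5.07×8.314×474/37.6 = 531 kPa.
Isothermal: T stays 474 K; PV = const ⇒ V₂ = 5.15 L, P₂ = 3880 kPa.
ΔU = 0 (ideal gas, T constant).
W = nRT ln(V₂/V₁) = 5.07×8.314×474×ln(0.137) = -39700 J.
Q = ΔU + W = -39700 J.

-39700 J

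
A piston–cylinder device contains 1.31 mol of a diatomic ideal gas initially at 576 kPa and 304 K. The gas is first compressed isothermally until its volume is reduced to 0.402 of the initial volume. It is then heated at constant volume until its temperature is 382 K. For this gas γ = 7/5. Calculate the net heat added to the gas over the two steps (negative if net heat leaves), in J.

V₁ = nRT₁/P₁ = 1.31×8.314×304/576 = 5.75 L.
Step 1 — Isothermal: T stays 304 K; PV = const ⇒ V₂ = 2.31 L, P₂ = 1430 kPa.
ΔU = 0 (ideal gas, T constant).
W = nRT ln(V₂/V₁) = 1.31×8.314×304×ln(0.402) = -3020 J.
Q = ΔU + W = -3020 J.
State after step 1: P = 1430 kPa, V = 2.31 L, T = 304 K.
Step 2 — Isochoric: V stays 2.31 L; P/T = const ⇒ T₂ = 382 K, P₂ = 1800 kPa.
W = 0 (no volume change).
ΔU = nCvΔT = 1.31×20.8×(382−304) = 2120 J.
Q = ΔU = 2120 J.
Net over both steps: W = -3020 J, Q = -893 J, ΔU = 2120 J.

-893 J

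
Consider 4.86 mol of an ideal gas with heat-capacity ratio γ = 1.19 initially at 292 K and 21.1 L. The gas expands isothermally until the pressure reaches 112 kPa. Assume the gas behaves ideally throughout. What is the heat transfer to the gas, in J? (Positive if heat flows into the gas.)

19000 J

P₁ = nRT₁/V₁ = 4.86×8.314×292/21.1 = 559 kPa.
Isothermal: T stays 292 K; PV = const ⇒ V₂ = 105 L, P₂ = 112 kPa.
ΔU = 0 (ideal gas, T constant).
W = nRT ln(V₂/V₁) = 4.86×8.314×292×ln(4.99) = 19000 J.
Q = ΔU + W = 19000 J.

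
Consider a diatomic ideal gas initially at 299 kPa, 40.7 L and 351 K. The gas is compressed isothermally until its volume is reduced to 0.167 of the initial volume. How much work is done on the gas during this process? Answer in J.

21800 J

n = P₁V₁/(RT₁) = 299×40.7/(8.314×351) = 4.17 mol.
Isothermal: T stays 351 K; PV = const ⇒ V₂ = 6.80 L, P₂ = 1790 kPa.
W = nRT ln(V₂/V₁) = 4.17×8.314×351×ln(0.167) = -21800 J.
Work done on the gas = −W_by = 21800 J.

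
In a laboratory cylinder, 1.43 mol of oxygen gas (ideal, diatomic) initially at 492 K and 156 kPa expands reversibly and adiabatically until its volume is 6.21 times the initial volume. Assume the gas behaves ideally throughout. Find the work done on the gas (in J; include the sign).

-7580 J

V₁ = nRT₁/P₁ = 1.43×8.314×492/156 = 37.5 L.
Adiabatic: TV^(γ−1) = const ⇒ T₂ = 492×(0.161)^0.400 = 237 K; PV^γ = const ⇒ P₂ = 12.1 kPa.
ΔU = nCvΔT = 1.43×20.8×(237−492) = -7580 J.
Q = 0 for an adiabatic process, so W = −ΔU = 7580 J.
Work done on the gas = −W_by = -7580 J.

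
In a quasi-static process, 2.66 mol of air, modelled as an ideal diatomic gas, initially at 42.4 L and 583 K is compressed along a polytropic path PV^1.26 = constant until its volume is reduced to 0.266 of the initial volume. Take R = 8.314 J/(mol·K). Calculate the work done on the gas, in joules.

P₁ = nRT₁/V₁ = 2.66×8.314×583/42.4 = 304 kPa.
Polytropic n=1.26: T₂ = T₁(V₁/V₂)^(n−1) = 583×(3.76)^0.26 = 823 K; P₂ = P₁(V₁/V₂)^n = 1610 kPa.
W = (P₁V₁−P₂V₂)/(n−1) = (304×42.4−1610×11.3)/0.26 = -20400 J.
Work done on the gas = −W_by = 20400 J.

20400 J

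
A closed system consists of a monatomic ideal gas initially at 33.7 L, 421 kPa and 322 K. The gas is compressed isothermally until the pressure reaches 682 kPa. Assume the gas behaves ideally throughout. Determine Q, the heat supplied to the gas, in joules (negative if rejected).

-6840 J

n = P₁V₁/(RT₁) = 421×33.7/(8.314×322) = 5.30 mol.
Isothermal: T stays 322 K; PV = const ⇒ V₂ = 20.8 L, P₂ = 682 kPa.
ΔU = 0 (ideal gas, T constant).
W = nRT ln(V₂/V₁) = 5.30×8.314×322×ln(0.617) = -6840 J.
Q = ΔU + W = -6840 J.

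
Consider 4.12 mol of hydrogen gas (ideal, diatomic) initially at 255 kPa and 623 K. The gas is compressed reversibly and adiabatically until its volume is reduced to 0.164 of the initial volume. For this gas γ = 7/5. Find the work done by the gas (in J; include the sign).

-56600 J

V₁ = nRT₁/P₁ = 4.12×8.314×623/255 = 83.7 L.
Adiabatic: TV^(γ−1) = const ⇒ T₂ = 623×(6.10)^0.400 = 1280 K; PV^γ = const ⇒ P₂ = 3200 kPa.
ΔU = nCvΔT = 4.12×20.8×(1280−623) = 56600 J.
Q = 0 for an adiabatic process, so W = −ΔU = -56600 J.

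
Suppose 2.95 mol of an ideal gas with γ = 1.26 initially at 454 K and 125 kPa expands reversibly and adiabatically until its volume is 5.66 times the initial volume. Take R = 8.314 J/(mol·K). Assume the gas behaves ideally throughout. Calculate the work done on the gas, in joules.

V₁ = nRT₁/P₁ = 2.95×8.314×454/125 = 89.1 L.
Adiabatic: TV^(γ−1) = const ⇒ T₂ = 454×(0.177)^0.260 = 289 K; PV^γ = const ⇒ P₂ = 14.1 kPa.
ΔU = nCvΔT = 2.95×32.0×(289−454) = -15500 J.
Q = 0 for an adiabatic process, so W = −ΔU = 15500 J.
Work done on the gas = −W_by = -15500 J.

-15500 J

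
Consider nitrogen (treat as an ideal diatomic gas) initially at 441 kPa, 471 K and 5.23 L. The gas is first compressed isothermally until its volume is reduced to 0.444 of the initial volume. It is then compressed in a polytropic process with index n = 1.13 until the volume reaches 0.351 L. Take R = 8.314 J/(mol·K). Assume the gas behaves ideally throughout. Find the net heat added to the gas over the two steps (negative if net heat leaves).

-5210 J

n = P₁V₁/(RT₁) = 441×5.23/(8.314×471) = 0.589 mol.
Step 1 — Isothermal: T stays 471 K; PV = const ⇒ V₂ = 2.32 L, P₂ = 993 kPa.
ΔU = 0 (ideal gas, T constant).
W = nRT ln(V₂/V₁) = 0.589×8.314×471×ln(0.444) = -1870 J.
Q = ΔU + W = -1870 J.
State after step 1: P = 993 kPa, V = 2.32 L, T = 471 K.
Step 2 — Polytropic n=1.13: T₂ = T₁(V₁/V₂)^(n−1) = 471×(6.62)^0.13 = 602 K; P₂ = P₁(V₁/V₂)^n = 8400 kPa.
W = (P₁V₁−P₂V₂)/(n−1) = (993×2.32−8400×0.351)/0.13 = -4940 J.
ΔU = nCvΔT = 0.589×20.8×(602−471) = 1610 J.
Q = ΔU + W = -3330 J.
Net over both steps: W = -6810 J, Q = -5210 J, ΔU = 1610 J.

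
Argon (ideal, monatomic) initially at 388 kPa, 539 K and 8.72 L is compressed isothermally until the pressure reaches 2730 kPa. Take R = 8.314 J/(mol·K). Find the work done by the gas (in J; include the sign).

-6600 J

n = P₁V₁/(RT₁) = 388×8.72/(8.314×539) = 0.755 mol.
Isothermal: T stays 539 K; PV = const ⇒ V₂ = 1.24 L, P₂ = 2730 kPa.
W = nRT ln(V₂/V₁) = 0.755×8.314×539×ln(0.142) = -6600 J.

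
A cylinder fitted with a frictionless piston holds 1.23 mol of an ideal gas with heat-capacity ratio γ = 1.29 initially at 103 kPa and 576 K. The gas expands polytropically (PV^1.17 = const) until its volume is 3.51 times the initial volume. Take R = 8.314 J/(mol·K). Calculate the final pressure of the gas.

23.7 kPa

V₁ = nRT₁/P₁ = 1.23×8.314×576/103 = 57.2 L.
Polytropic n=1.17: T₂ = T₁(V₁/V₂)^(n−1) = 576×(0.285)^0.17 = 465 K; P₂ = P₁(V₁/V₂)^n = 23.7 kPa.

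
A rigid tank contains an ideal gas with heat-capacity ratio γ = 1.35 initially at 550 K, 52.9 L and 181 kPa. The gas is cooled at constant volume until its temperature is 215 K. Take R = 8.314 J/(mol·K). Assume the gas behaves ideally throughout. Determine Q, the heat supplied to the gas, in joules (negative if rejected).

n = P₁V₁/(RT₁) = 181×52.9/(8.314×550) = 2.09 mol.
Isochoric: V stays 52.9 L; P/T = const ⇒ T₂ = 215 K, P₂ = 70.8 kPa.
W = 0 (no volume change).
ΔU = nCvΔT = 2.09×23.8×(215−550) = -16700 J.
Q = ΔU = -16700 J.

-16700 J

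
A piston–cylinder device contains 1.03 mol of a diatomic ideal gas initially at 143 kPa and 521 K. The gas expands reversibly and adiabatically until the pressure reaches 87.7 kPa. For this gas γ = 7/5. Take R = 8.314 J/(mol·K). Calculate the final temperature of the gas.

V₁ = nRT₁/P₁ = 1.03×8.314×521/143 = 31.2 L.
Adiabatic: T₂/T₁ = (P₂/P₁)^((γ−1)/γ) ⇒ T₂ = 521×(0.613)^0.286 = 453 K; V₂ = 44.2 L.

453 K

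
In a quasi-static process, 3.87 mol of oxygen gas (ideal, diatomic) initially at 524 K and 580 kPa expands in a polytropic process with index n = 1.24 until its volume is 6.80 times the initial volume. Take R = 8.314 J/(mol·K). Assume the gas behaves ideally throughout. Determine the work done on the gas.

-25900 J

V₁ = nRT₁/P₁ = 3.87×8.314×524/580 = 29.1 L.
Polytropic n=1.24: T₂ = T₁(V₁/V₂)^(n−1) = 524×(0.147)^0.24 = 331 K; P₂ = P₁(V₁/V₂)^n = 53.8 kPa.
W = (P₁V₁−P₂V₂)/(n−1) = (580×29.1−53.8×198)/0.24 = 25900 J.
Work done on the gas = −W_by = -25900 J.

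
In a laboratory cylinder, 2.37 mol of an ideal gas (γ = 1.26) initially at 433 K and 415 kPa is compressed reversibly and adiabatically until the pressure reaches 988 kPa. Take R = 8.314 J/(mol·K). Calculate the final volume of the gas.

10.3 L

V₁ = nRT₁/P₁ = 2.37×8.314×433/415 = 20.6 L.
Adiabatic: T₂/T₁ = (P₂/P₁)^((γ−1)/γ) ⇒ T₂ = 433×(2.38)^0.206 = 518 K; V₂ = 10.3 L.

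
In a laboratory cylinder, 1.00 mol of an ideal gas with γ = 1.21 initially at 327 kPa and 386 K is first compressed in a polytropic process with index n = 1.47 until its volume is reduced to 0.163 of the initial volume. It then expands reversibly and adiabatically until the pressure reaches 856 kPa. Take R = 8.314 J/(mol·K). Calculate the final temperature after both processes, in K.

V₁ = nRT₁/P₁ = 1.00×8.314×386/327 = 9.81 L.
Step 1 — Polytropic n=1.47: T₂ = T₁(V₁/V₂)^(n−1) = 386×(6.13)^0.47 = 905 K; P₂ = P₁(V₁/V₂)^n = 4710 kPa.
W = (P₁V₁−P₂V₂)/(n−1) = (327×9.81−4710×1.60)/0.47 = -9190 J.
ΔU = nCvΔT = 1.00×39.6×(905−386) = 20600 J.
Q = ΔU + W = 11400 J.
State after step 1: P = 4710 kPa, V = 1.60 L, T = 905 K.
Step 2 — Adiabatic: T₂/T₁ = (P₂/P₁)^((γ−1)/γ) ⇒ T₂ = 905×(0.182)^0.174 = 674 K; V₂ = 6.54 L.
ΔU = nCvΔT = 1.00×39.6×(674−905) = -9180 J.
Q = 0 for an adiabatic process, so W = −ΔU = 9180 J.
Net over both steps: W = -9.92 J, Q = 11400 J, ΔU = 11400 J.

674 K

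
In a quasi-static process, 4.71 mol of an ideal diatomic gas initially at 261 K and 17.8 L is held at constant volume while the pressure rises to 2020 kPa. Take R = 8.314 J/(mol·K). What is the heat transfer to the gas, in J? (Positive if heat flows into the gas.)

P₁ = nRT₁/V₁ = 4.71×8.314×261/17.8 = 574 kPa.
Isochoric: V stays 17.8 L; P/T = const ⇒ T₂ = 918 K, P₂ = 2020 kPa.
W = 0 (no volume change).
ΔU = nCvΔT = 4.71×20.8×(918−261) = 64300 J.
Q = ΔU = 64300 J.

64300 J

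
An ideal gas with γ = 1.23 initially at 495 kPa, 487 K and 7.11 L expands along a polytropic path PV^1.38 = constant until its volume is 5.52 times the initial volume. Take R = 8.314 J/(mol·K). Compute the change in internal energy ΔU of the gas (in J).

n = P₁V₁/(RT₁) = 495×7.11/(8.314×487) = 0.869 mol.
Polytropic n=1.38: T₂ = T₁(V₁/V₂)^(n−1) = 487×(0.181)^0.38 = 254 K; P₂ = P₁(V₁/V₂)^n = 46.9 kPa.
For an ideal gas ΔU = nCvΔT with Cv = R/(γ−1) = 36.1 J/(mol·K).
ΔU = 0.869×36.1×(254−487) = -7310 J.

-7310 J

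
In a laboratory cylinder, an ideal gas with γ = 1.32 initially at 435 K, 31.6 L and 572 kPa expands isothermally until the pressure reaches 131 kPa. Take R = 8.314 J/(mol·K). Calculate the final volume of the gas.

Isothermal: T stays 435 K; PV = const ⇒ V₂ = 138 L, P₂ = 131 kPa.

138 L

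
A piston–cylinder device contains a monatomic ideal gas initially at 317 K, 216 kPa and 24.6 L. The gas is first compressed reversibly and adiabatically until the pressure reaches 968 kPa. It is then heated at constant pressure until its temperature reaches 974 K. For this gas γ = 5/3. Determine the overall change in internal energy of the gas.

16500 J

n = P₁V₁/(RT₁) = 216×24.6/(8.314×317) = 2.02 mol.
Step 1 — Adiabatic: T₂/T₁ = (P₂/P₁)^((γ−1)/γ) ⇒ T₂ = 317×(4.48)^0.400 = 578 K; V₂ = 10.0 L.
ΔU = nCvΔT = 2.02×12.5×(578−317) = 6550 J.
Q = 0 for an adiabatic process, so W = −ΔU = -6550 J.
State after step 1: P = 968 kPa, V = 10.0 L, T = 578 K.
Step 2 — Isobaric: P stays 968 kPa; V/T = const ⇒ T₂ = 974 K, V₂ = 16.9 L.
W = PΔV = 968×(16.9−10.0) kPa·L = 6640 J.
ΔU = nCvΔT = 2.02×12.5×(974−578) = 9970 J.
Q = ΔU + W = nCpΔT = 16600 J.
Net over both steps: W = 92.2 J, Q = 16600 J, ΔU = 16500 J.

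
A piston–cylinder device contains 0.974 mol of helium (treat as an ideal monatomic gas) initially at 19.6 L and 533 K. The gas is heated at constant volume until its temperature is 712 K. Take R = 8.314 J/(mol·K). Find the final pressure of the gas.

294 kPa

P₁ = nRT₁/V₁ = 0.974×8.314×533/19.6 = 220 kPa.
Isochoric: V stays 19.6 L; P/T = const ⇒ T₂ = 712 K, P₂ = 294 kPa.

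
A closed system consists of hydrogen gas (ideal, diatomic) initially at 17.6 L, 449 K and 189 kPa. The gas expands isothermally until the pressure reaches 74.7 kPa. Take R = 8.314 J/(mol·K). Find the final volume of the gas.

Isothermal: T stays 449 K; PV = const ⇒ V₂ = 44.5 L, P₂ = 74.7 kPa.

44.5 L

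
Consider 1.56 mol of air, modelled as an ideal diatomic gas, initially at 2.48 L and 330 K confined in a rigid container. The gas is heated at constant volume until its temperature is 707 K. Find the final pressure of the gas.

3700 kPa

P₁ = nRT₁/V₁ = 1.56×8.314×330/2.48 = 1730 kPa.
Isochoric: V stays 2.48 L; P/T = const ⇒ T₂ = 707 K, P₂ = 3700 kPa.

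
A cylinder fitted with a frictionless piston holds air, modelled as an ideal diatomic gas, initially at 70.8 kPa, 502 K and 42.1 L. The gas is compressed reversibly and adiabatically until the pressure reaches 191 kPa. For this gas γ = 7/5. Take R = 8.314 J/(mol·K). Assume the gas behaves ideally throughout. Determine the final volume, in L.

Adiabatic: T₂/T₁ = (P₂/P₁)^((γ−1)/γ) ⇒ T₂ = 502×(2.70)^0.286 = 667 K; V₂ = 20.7 L.

20.7 L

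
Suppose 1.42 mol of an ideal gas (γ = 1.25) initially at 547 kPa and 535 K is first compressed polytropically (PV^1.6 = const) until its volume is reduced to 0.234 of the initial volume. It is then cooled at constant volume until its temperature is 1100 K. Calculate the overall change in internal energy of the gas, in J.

V₁ = nRT₁/P₁ = 1.42×8.314×535/547 = 11.5 L.
Step 1 — Polytropic n=1.6: T₂ = T₁(V₁/V₂)^(n−1) = 535×(4.27)^0.60 = 1280 K; P₂ = P₁(V₁/V₂)^n = 5590 kPa.
W = (P₁V₁−P₂V₂)/(n−1) = (547×11.5−5590×2.70)/0.60 = -14600 J.
ΔU = nCvΔT = 1.42×33.3×(1280−535) = 35100 J.
Q = ΔU + W = 20500 J.
State after step 1: P = 5590 kPa, V = 2.70 L, T = 1280 K.
Step 2 — Isochoric: V stays 2.70 L; P/T = const ⇒ T₂ = 1100 K, P₂ = 4810 kPa.
W = 0 (no volume change).
ΔU = nCvΔT = 1.42×33.3×(1100−1280) = -8450 J.
Q = ΔU = -8450 J.
Net over both steps: W = -14600 J, Q = 12000 J, ΔU = 26700 J.

26700 J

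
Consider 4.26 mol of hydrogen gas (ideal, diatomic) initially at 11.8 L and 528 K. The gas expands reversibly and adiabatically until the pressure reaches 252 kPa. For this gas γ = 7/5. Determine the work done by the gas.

19100 J

P₁ = nRT₁/V₁ = 4.26×8.314×528/11.8 = 1580 kPa.
Adiabatic: T₂/T₁ = (P₂/P₁)^((γ−1)/γ) ⇒ T₂ = 528×(0.159)^0.286 = 312 K; V₂ = 43.9 L.
ΔU = nCvΔT = 4.26×20.8×(312−528) = -19100 J.
Q = 0 for an adiabatic process, so W = −ΔU = 19100 J.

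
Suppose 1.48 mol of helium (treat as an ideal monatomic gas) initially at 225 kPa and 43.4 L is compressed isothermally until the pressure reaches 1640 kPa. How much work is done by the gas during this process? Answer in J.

-19400 J

T₁ = P₁V₁/(nR) = 225×43.4/(1.48×8.314) = 794 K.
Isothermal: T stays 794 K; PV = const ⇒ V₂ = 5.95 L, P₂ = 1640 kPa.
W = nRT ln(V₂/V₁) = 1.48×8.314×794×ln(0.137) = -19400 J.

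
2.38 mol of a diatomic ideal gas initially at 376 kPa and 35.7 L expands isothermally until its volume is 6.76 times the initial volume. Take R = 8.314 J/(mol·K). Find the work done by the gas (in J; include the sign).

25700 J

T₁ = P₁V₁/(nR) = 376×35.7/(2.38×8.314) = 678 K.
Isothermal: T stays 678 K; PV = const ⇒ V₂ = 241 L, P₂ = 55.6 kPa.
W = nRT ln(V₂/V₁) = 2.38×8.314×678×ln(6.76) = 25700 J.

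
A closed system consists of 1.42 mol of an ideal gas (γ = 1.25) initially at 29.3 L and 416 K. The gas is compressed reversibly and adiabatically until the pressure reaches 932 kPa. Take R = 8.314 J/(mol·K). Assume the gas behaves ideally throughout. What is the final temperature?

586 K

P₁ = nRT₁/V₁ = 1.42×8.314×416/29.3 = 168 kPa.
Adiabatic: T₂/T₁ = (P₂/P₁)^((γ−1)/γ) ⇒ T₂ = 416×(5.56)^0.200 = 586 K; V₂ = 7.43 L.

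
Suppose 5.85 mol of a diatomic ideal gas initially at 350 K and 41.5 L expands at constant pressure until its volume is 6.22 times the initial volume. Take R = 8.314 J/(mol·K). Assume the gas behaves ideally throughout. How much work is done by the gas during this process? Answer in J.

P₁ = nRT₁/V₁ = 5.85×8.314×350/41.5 = 410 kPa.
Isobaric: P stays 410 kPa; V/T = const ⇒ T₂ = 2180 K, V₂ = 258 L.
W = PΔV = 410×(258−41.5) kPa·L = 88900 J.

88900 J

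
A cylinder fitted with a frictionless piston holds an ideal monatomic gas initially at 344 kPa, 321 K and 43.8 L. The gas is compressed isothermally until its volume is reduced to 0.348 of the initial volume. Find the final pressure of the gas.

989 kPa

Isothermal: T stays 321 K; PV = const ⇒ V₂ = 15.2 L, P₂ = 989 kPa.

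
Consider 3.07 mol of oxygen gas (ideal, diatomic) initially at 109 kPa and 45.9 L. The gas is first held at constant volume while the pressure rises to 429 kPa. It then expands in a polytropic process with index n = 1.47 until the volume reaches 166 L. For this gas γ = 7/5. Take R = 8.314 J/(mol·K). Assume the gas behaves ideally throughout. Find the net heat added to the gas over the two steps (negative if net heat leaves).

T₁ = P₁V₁/(nR) = 109×45.9/(3.07×8.314) = 196 K.
Step 1 — Isochoric: V stays 45.9 L; P/T = const ⇒ T₂ = 771 K, P₂ = 429 kPa.
W = 0 (no volume change).
ΔU = nCvΔT = 3.07×20.8×(771−196) = 36700 J.
Q = ΔU = 36700 J.
State after step 1: P = 429 kPa, V = 45.9 L, T = 771 K.
Step 2 — Polytropic n=1.47: T₂ = T₁(V₁/V₂)^(n−1) = 771×(0.277)^0.47 = 422 K; P₂ = P₁(V₁/V₂)^n = 64.8 kPa.
W = (P₁V₁−P₂V₂)/(n−1) = (429×45.9−64.8×166)/0.47 = 19000 J.
ΔU = nCvΔT = 3.07×20.8×(422−771) = -22300 J.
Q = ΔU + W = -3320 J.
Net over both steps: W = 19000 J, Q = 33400 J, ΔU = 14400 J.

33400 J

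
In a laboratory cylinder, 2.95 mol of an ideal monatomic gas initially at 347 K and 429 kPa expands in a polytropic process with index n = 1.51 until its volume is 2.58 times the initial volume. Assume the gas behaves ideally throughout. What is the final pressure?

V₁ = nRT₁/P₁ = 2.95×8.314×347/429 = 19.8 L.
Polytropic n=1.51: T₂ = T₁(V₁/V₂)^(n−1) = 347×(0.388)^0.51 = 214 K; P₂ = P₁(V₁/V₂)^n = 103 kPa.

103 kPa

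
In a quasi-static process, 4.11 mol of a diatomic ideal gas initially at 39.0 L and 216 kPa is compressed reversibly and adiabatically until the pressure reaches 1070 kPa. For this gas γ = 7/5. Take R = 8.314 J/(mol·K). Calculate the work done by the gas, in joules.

T₁ = P₁V₁/(nR) = 216×39.0/(4.11×8.314) = 247 K.
Adiabatic: T₂/T₁ = (P₂/P₁)^((γ−1)/γ) ⇒ T₂ = 247×(4.95)^0.286 = 389 K; V₂ = 12.4 L.
ΔU = nCvΔT = 4.11×20.8×(389−247) = 12200 J.
Q = 0 for an adiabatic process, so W = −ΔU = -12200 J.

-12200 J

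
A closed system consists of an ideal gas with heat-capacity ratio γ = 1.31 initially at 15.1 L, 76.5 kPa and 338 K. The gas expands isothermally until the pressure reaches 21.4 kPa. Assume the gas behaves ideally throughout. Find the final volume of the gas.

54.0 L

Isothermal: T stays 338 K; PV = const ⇒ V₂ = 54.0 L, P₂ = 21.4 kPa.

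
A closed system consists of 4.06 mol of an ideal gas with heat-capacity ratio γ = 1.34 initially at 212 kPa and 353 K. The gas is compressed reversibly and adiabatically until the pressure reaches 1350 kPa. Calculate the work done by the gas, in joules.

V₁ = nRT₁/P₁ = 4.06×8.314×353/212 = 56.2 L.
Adiabatic: T₂/T₁ = (P₂/P₁)^((γ−1)/γ) ⇒ T₂ = 353×(6.37)^0.254 = 565 K; V₂ = 14.1 L.
ΔU = nCvΔT = 4.06×24.5×(565−353) = 21000 J.
Q = 0 for an adiabatic process, so W = −ΔU = -21000 J.

-21000 J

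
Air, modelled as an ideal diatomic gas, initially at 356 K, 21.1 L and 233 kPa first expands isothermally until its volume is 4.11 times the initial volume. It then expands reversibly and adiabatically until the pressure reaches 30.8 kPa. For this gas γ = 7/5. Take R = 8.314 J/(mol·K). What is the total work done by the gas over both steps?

n = P₁V₁/(RT₁) = 233×21.1/(8.314×356) = 1.66 mol.
Step 1 — Isothermal: T stays 356 K; PV = const ⇒ V₂ = 86.7 L, P₂ = 56.7 kPa.
ΔU = 0 (ideal gas, T constant).
W = nRT ln(V₂/V₁) = 1.66×8.314×356×ln(4.11) = 6950 J.
Q = ΔU + W = 6950 J.
State after step 1: P = 56.7 kPa, V = 86.7 L, T = 356 K.
Step 2 — Adiabatic: T₂/T₁ = (P₂/P₁)^((γ−1)/γ) ⇒ T₂ = 356×(0.543)^0.286 = 299 K; V₂ = 134 L.
ΔU = nCvΔT = 1.66×20.8×(299−356) = -1970 J.
Q = 0 for an adiabatic process, so W = −ΔU = 1970 J.
Net over both steps: W = 8910 J, Q = 6950 J, ΔU = -1970 J.

8910 J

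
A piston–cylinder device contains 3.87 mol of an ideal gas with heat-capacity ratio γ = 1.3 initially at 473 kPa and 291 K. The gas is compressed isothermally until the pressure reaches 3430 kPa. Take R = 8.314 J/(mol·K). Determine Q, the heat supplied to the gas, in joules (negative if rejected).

V₁ = nRT₁/P₁ = 3.87×8.314×291/473 = 19.8 L.
Isothermal: T stays 291 K; PV = const ⇒ V₂ = 2.73 L, P₂ = 3430 kPa.
ΔU = 0 (ideal gas, T constant).
W = nRT ln(V₂/V₁) = 3.87×8.314×291×ln(0.138) = -18600 J.
Q = ΔU + W = -18600 J.

-18600 J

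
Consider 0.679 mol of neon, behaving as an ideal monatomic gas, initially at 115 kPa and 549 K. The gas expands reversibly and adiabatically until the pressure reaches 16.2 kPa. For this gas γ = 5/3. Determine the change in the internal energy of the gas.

V₁ = nRT₁/P₁ = 0.679×8.314×549/115 = 26.9 L.
Adiabatic: T₂/T₁ = (P₂/P₁)^((γ−1)/γ) ⇒ T₂ = 549×(0.141)^0.400 = 251 K; V₂ = 87.4 L.
For an ideal gas ΔU = nCvΔT with Cv = (3/2)R = 12.5 J/(mol·K).
ΔU = 0.679×12.5×(251−549) = -2530 J.

-2530 J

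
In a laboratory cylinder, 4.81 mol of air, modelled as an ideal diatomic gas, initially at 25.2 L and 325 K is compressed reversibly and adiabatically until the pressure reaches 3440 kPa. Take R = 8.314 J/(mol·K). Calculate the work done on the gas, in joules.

23400 J

P₁ = nRT₁/V₁ = 4.81×8.314×325/25.2 = 516 kPa.
Adiabatic: T₂/T₁ = (P₂/P₁)^((γ−1)/γ) ⇒ T₂ = 325×(6.67)^0.286 = 559 K; V₂ = 6.50 L.
ΔU = nCvΔT = 4.81×20.8×(559−325) = 23400 J.
Q = 0 for an adiabatic process, so W = −ΔU = -23400 J.
Work done on the gas = −W_by = 23400 J.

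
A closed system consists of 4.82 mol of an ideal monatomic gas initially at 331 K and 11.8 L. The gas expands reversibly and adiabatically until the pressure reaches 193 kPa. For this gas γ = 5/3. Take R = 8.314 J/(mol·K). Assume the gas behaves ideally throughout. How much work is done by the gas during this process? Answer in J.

10100 J

P₁ = nRT₁/V₁ = 4.82×8.314×331/11.8 = 1120 kPa.
Adiabatic: T₂/T₁ = (P₂/P₁)^((γ−1)/γ) ⇒ T₂ = 331×(0.172)^0.400 = 164 K; V₂ = 34.0 L.
ΔU = nCvΔT = 4.82×12.5×(164−331) = -10100 J.
Q = 0 for an adiabatic process, so W = −ΔU = 10100 J.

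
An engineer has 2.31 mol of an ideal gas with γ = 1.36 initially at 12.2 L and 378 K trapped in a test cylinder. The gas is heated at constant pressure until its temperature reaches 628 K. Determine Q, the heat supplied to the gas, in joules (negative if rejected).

P₁ = nRT₁/V₁ = 2.31×8.314×378/12.2 = 595 kPa.
Isobaric: P stays 595 kPa; V/T = const ⇒ T₂ = 628 K, V₂ = 20.3 L.
W = PΔV = 595×(20.3−12.2) kPa·L = 4800 J.
ΔU = nCvΔT = 2.31×23.1×(628−378) = 13300 J.
Q = ΔU + W = nCpΔT = 18100 J.

18100 J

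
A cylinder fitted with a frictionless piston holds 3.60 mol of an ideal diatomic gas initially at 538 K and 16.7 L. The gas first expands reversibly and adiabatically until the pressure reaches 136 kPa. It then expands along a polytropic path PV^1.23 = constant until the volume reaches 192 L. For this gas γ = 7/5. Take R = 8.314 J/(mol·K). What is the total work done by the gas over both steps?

P₁ = nRT₁/V₁ = 3.60×8.314×538/16.7 = 964 kPa.
Step 1 — Adiabatic: T₂/T₁ = (P₂/P₁)^((γ−1)/γ) ⇒ T₂ = 538×(0.141)^0.286 = 307 K; V₂ = 67.7 L.
ΔU = nCvΔT = 3.60×20.8×(307−538) = -17300 J.
Q = 0 for an adiabatic process, so W = −ΔU = 17300 J.
State after step 1: P = 136 kPa, V = 67.7 L, T = 307 K.
Step 2 — Polytropic n=1.23: T₂ = T₁(V₁/V₂)^(n−1) = 307×(0.352)^0.23 = 242 K; P₂ = P₁(V₁/V₂)^n = 37.7 kPa.
W = (P₁V₁−P₂V₂)/(n−1) = (136×67.7−37.7×192)/0.23 = 8530 J.
ΔU = nCvΔT = 3.60×20.8×(242−307) = -4910 J.
Q = ΔU + W = 3630 J.
Net over both steps: W = 25800 J, Q = 3630 J, ΔU = -22200 J.

25800 J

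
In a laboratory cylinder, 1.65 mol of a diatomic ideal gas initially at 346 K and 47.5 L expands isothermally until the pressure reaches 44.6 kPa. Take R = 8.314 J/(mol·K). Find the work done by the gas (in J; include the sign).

P₁ = nRT₁/V₁ = 1.65×8.314×346/47.5 = 99.9 kPa.
Isothermal: T stays 346 K; PV = const ⇒ V₂ = 106 L, P₂ = 44.6 kPa.
W = nRT ln(V₂/V₁) = 1.65×8.314×346×ln(2.24) = 3830 J.

3830 J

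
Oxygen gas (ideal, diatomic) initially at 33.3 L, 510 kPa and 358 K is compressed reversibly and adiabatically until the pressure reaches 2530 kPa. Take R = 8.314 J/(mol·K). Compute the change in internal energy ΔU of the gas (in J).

24600 J

n = P₁V₁/(RT₁) = 510×33.3/(8.314×358) = 5.71 mol.
Adiabatic: T₂/T₁ = (P₂/P₁)^((γ−1)/γ) ⇒ T₂ = 358×(4.96)^0.286 = 566 K; V₂ = 10.6 L.
For an ideal gas ΔU = nCvΔT with Cv = (5/2)R = 20.8 J/(mol·K).
ΔU = 5.71×20.8×(566−358) = 24600 J.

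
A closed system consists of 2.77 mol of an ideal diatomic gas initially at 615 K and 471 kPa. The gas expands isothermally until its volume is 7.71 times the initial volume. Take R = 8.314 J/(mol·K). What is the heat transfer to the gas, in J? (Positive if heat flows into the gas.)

V₁ = nRT₁/P₁ = 2.77×8.314×615/471 = 30.1 L.
Isothermal: T stays 615 K; PV = const ⇒ V₂ = 232 L, P₂ = 61.1 kPa.
ΔU = 0 (ideal gas, T constant).
W = nRT ln(V₂/V₁) = 2.77×8.314×615×ln(7.71) = 28900 J.
Q = ΔU + W = 28900 J.

28900 J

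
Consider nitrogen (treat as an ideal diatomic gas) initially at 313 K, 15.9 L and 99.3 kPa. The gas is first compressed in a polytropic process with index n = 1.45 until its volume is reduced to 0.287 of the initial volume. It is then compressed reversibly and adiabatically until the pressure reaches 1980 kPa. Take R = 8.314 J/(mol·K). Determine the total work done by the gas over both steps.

-5430 J

n = P₁V₁/(RT₁) = 99.3×15.9/(8.314×313) = 0.607 mol.
Step 1 — Polytropic n=1.45: T₂ = T₁(V₁/V₂)^(n−1) = 313×(3.48)^0.45 = 549 K; P₂ = P₁(V₁/V₂)^n = 607 kPa.
W = (P₁V₁−P₂V₂)/(n−1) = (99.3×15.9−607×4.56)/0.45 = -2640 J.
ΔU = nCvΔT = 0.607×20.8×(549−313) = 2970 J.
Q = ΔU + W = 331 J.
State after step 1: P = 607 kPa, V = 4.56 L, T = 549 K.
Step 2 — Adiabatic: T₂/T₁ = (P₂/P₁)^((γ−1)/γ) ⇒ T₂ = 549×(3.26)^0.286 = 770 K; V₂ = 1.96 L.
ΔU = nCvΔT = 0.607×20.8×(770−549) = 2780 J.
Q = 0 for an adiabatic process, so W = −ΔU = -2780 J.
Net over both steps: W = -5430 J, Q = 331 J, ΔU = 5760 J.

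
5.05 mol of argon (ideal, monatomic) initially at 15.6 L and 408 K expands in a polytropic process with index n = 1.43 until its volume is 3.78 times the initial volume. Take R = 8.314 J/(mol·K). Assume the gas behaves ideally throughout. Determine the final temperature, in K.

P₁ = nRT₁/V₁ = 5.05×8.314×408/15.6 = 1100 kPa.
Polytropic n=1.43: T₂ = T₁(V₁/V₂)^(n−1) = 408×(0.265)^0.43 = 230 K; P₂ = P₁(V₁/V₂)^n = 164 kPa.

230 K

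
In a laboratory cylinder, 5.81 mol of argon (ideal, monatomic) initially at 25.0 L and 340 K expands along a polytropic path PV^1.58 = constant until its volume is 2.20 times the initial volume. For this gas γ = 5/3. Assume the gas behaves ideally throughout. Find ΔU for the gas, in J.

P₁ = nRT₁/V₁ = 5.81×8.314×340/25.0 = 657 kPa.
Polytropic n=1.58: T₂ = T₁(V₁/V₂)^(n−1) = 340×(0.455)^0.58 = 215 K; P₂ = P₁(V₁/V₂)^n = 189 kPa.
For an ideal gas ΔU = nCvΔT with Cv = (3/2)R = 12.5 J/(mol·K).
ΔU = 5.81×12.5×(215−340) = -9040 J.

-9040 J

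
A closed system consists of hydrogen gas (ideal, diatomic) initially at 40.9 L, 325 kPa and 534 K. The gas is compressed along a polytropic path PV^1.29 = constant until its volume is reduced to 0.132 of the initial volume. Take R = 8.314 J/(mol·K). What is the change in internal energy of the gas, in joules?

26600 J

n = P₁V₁/(RT₁) = 325×40.9/(8.314×534) = 2.99 mol.
Polytropic n=1.29: T₂ = T₁(V₁/V₂)^(n−1) = 534×(7.58)^0.29 = 961 K; P₂ = P₁(V₁/V₂)^n = 4430 kPa.
For an ideal gas ΔU = nCvΔT with Cv = (5/2)R = 20.8 J/(mol·K).
ΔU = 2.99×20.8×(961−534) = 26600 J.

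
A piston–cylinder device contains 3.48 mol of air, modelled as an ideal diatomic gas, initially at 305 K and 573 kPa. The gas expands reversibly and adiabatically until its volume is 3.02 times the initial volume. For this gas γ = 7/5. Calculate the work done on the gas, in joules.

-7880 J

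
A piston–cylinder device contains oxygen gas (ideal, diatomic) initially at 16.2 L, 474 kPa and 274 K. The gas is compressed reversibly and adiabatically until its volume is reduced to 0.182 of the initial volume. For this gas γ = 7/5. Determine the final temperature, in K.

542 K

Adiabatic: TV^(γ−1) = const ⇒ T₂ = 274×(5.49)^0.400 = 542 K; PV^γ = const ⇒ P₂ = 5150 kPa.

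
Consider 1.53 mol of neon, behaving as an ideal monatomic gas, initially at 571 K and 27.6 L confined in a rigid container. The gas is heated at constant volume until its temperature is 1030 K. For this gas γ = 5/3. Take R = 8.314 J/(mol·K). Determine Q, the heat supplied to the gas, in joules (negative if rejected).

8760 J

P₁ = nRT₁/V₁ = 1.53×8.314×571/27.6 = 263 kPa.
Isochoric: V stays 27.6 L; P/T = const ⇒ T₂ = 1030 K, P₂ = 475 kPa.
W = 0 (no volume change).
ΔU = nCvΔT = 1.53×12.5×(1030−571) = 8760 J.
Q = ΔU = 8760 J.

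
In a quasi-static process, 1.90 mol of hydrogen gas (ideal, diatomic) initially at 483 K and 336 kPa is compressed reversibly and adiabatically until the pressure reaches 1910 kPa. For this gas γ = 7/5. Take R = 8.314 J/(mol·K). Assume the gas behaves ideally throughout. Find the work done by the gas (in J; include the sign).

-12300 J

V₁ = nRT₁/P₁ = 1.90×8.314×483/336 = 22.7 L.
Adiabatic: T₂/T₁ = (P₂/P₁)^((γ−1)/γ) ⇒ T₂ = 483×(5.68)^0.286 = 794 K; V₂ = 6.56 L.
ΔU = nCvΔT = 1.90×20.8×(794−483) = 12300 J.
Q = 0 for an adiabatic process, so W = −ΔU = -12300 J.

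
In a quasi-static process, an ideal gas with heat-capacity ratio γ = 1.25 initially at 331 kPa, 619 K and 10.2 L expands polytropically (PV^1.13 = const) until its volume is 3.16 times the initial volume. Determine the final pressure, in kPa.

Polytropic n=1.13: T₂ = T₁(V₁/V₂)^(n−1) = 619×(0.316)^0.13 = 533 K; P₂ = P₁(V₁/V₂)^n = 90.2 kPa.

90.2 kPa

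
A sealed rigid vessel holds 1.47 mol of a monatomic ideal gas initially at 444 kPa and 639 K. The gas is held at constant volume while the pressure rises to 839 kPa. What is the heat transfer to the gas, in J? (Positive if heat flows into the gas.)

V₁ = nRT₁/P₁ = 1.47×8.314×639/444 = 17.6 L.
Isochoric: V stays 17.6 L; P/T = const ⇒ T₂ = 1210 K, P₂ = 839 kPa.
W = 0 (no volume change).
ΔU = nCvΔT = 1.47×12.5×(1210−639) = 10400 J.
Q = ΔU = 10400 J.

10400 J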